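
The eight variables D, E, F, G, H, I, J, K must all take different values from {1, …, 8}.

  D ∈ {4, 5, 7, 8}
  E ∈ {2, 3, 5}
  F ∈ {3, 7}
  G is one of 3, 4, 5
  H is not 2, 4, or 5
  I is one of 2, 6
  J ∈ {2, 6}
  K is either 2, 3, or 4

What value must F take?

7

The 8 variables draw from only 8 values {1, 2, 3, 4, 5, 6, 7, 8}, so each is used; only H can be 1, hence H = 1.
The 7 still-open variables together cover exactly {2, 3, 4, 5, 6, 7, 8} — 7 values for 7 variables — and 8 appears only in D's list, so D = 8.
The 6 still-open variables draw from only 6 values {2, 3, 4, 5, 6, 7}, so each is used; only F can be 7, hence F = 7.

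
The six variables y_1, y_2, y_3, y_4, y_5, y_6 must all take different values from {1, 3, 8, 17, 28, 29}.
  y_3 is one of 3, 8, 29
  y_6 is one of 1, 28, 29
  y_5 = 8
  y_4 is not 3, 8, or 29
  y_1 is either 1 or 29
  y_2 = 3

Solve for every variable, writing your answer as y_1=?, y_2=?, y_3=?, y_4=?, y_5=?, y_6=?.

y_1=1, y_2=3, y_3=29, y_4=17, y_5=8, y_6=28

y_2 must be 3 (only option left). Eliminate 3 elsewhere: y_3.
y_5 must be 8 (only option left). Eliminate 8 elsewhere: y_3.
That leaves y_3 = 29. Remove 29 from y_1, y_6.
y_1 has just one choice, so y_1 = 1. So y_4, y_6 can't be 1.
y_6's domain is down to {28}, so y_6 = 28. So y_4 can't be 28.
y_4 must be 17 (only option left).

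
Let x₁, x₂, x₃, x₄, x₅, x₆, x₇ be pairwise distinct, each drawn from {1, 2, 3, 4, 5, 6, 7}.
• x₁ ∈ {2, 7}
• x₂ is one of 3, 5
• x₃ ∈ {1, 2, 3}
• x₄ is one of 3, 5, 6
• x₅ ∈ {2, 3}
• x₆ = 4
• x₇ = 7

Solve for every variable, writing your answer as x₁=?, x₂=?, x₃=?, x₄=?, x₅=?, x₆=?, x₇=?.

x₁=2, x₂=5, x₃=1, x₄=6, x₅=3, x₆=4, x₇=7

x₆ must be 4 (only option left).
x₇'s domain is down to {7}, so x₇ = 7. Eliminate 7 elsewhere: x₁.
x₁'s domain is down to {2}, so x₁ = 2. Remove 2 from x₃, x₅.
That leaves x₅ = 3. Strike 3 from x₂, x₃, x₄.
x₂'s domain is down to {5}, so x₂ = 5. Remove 5 from x₄.
That leaves x₃ = 1.
x₄'s domain is down to {6}, so x₄ = 6.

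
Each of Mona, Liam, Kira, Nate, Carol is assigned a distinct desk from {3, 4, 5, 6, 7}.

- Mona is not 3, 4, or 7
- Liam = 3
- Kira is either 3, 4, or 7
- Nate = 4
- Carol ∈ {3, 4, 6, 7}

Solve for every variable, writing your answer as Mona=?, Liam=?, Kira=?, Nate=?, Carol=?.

Liam must be 3 (only option left). Eliminate 3 elsewhere: Kira, Carol.
Nate's domain is down to {4}, so Nate = 4. Eliminate 4 elsewhere: Kira, Carol.
Kira has just one choice, so Kira = 7. Strike 7 from Carol.
Carol's domain is down to {6}, so Carol = 6. Eliminate 6 elsewhere: Mona.
Mona's domain is down to {5}, so Mona = 5.

Mona=5, Liam=3, Kira=7, Nate=4, Carol=6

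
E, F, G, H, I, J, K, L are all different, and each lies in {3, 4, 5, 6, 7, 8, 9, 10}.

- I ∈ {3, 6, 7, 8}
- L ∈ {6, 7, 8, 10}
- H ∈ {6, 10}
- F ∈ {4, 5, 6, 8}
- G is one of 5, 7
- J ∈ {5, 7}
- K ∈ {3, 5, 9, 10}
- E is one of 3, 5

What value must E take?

3

The 8 variables together cover exactly {3, 4, 5, 6, 7, 8, 9, 10} — 8 values for 8 variables — and 4 appears only in F's list, so F = 4.
The 7 still-open variables draw from only 7 values {3, 5, 6, 7, 8, 9, 10}, so each is used; only K can be 9, hence K = 9.
G and J between them cover only {5, 7} — a naked pair. Remove those values from E, I, L.
So E = 3.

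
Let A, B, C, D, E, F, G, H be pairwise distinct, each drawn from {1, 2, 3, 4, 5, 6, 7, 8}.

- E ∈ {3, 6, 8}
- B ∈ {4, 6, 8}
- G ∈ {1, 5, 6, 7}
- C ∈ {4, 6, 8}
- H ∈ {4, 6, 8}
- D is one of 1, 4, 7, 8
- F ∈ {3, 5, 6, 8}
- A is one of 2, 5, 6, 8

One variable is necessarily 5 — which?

Among the 8 variables, 2 fits only A (and all 8 values in {1, 2, 3, 4, 5, 6, 7, 8} must be used), so A = 2.
The 3 variables B, C, H are confined to {4, 6, 8}, which locks those values in; drop them from D, E, F, G.
E must be 3 (only option left). So F can't be 3.
So 5 goes to F.

F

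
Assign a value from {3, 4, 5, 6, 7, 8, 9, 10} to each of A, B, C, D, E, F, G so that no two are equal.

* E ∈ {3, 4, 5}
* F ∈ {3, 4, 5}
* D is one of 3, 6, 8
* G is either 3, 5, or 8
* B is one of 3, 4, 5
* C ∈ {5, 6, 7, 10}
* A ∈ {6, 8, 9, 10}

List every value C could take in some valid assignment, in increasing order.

The 3 variables B, E, F are confined to {3, 4, 5}, which locks those values in; drop them from C, D, G.
That leaves G = 8. Remove 8 from A, D.
D's domain is down to {6}, so D = 6. So A, C can't be 6.
No further eliminations apply; C can still be any of 7, 10.

7, 10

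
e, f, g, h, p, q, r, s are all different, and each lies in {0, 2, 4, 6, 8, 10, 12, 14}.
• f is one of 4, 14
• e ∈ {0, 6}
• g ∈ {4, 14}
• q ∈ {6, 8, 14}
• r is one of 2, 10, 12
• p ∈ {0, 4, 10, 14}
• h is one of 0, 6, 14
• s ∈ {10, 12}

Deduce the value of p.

The 8 variables together cover exactly {0, 2, 4, 6, 8, 10, 12, 14} — 8 values for 8 variables — and 2 appears only in r's list, so r = 2.
Among the 7 still-open variables, 8 fits only q (and all 7 values in {0, 4, 6, 8, 10, 12, 14} must be used), so q = 8.
Among the 6 still-open variables, 12 fits only s (and all 6 values in {0, 4, 6, 10, 12, 14} must be used), so s = 12.
Among the 5 still-open variables, 10 fits only p (and all 5 values in {0, 4, 6, 10, 14} must be used), so p = 10.

10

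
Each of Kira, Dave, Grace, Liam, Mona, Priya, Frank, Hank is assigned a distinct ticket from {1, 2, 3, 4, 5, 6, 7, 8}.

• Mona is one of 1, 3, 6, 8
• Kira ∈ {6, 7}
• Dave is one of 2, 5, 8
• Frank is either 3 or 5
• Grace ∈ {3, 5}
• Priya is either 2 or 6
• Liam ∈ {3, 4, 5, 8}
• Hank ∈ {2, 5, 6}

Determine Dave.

The 8 variables draw from only 8 values {1, 2, 3, 4, 5, 6, 7, 8}, so each is used; only Mona can be 1, hence Mona = 1.
The 7 still-open variables together cover exactly {2, 3, 4, 5, 6, 7, 8} — 7 values for 7 variables — and 4 appears only in Liam's list, so Liam = 4.
Among the 6 still-open variables, 7 fits only Kira (and all 6 values in {2, 3, 5, 6, 7, 8} must be used), so Kira = 7.
The 5 still-open variables together cover exactly {2, 3, 5, 6, 8} — 5 values for 5 variables — and 8 appears only in Dave's list, so Dave = 8.

8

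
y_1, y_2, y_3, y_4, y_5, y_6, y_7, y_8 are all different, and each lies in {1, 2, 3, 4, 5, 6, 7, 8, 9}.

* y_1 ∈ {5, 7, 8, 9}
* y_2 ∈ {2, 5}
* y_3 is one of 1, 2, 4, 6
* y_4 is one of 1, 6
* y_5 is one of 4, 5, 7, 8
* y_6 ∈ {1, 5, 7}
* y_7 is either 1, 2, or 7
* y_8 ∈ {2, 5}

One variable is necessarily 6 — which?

y_4

Among the 8 variables, 9 fits only y_1 (and all 8 values in {1, 2, 4, 5, 6, 7, 8, 9} must be used), so y_1 = 9.
Among the 7 still-open variables, 8 fits only y_5 (and all 7 values in {1, 2, 4, 5, 6, 7, 8} must be used), so y_5 = 8.
The 6 still-open variables draw from only 6 values {1, 2, 4, 5, 6, 7}, so each is used; only y_3 can be 4, hence y_3 = 4.
The 5 still-open variables together cover exactly {1, 2, 5, 6, 7} — 5 values for 5 variables — and 6 appears only in y_4's list, so y_4 = 6.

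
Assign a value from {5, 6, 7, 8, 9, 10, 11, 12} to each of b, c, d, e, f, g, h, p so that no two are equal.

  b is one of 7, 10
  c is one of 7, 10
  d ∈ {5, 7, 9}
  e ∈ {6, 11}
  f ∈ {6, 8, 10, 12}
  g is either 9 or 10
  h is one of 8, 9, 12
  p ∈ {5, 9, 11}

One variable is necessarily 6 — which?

b and c share exactly the 2 values {7, 10}; by pigeonhole those values go to them, so strike 7, 10 from d, f, g.
g has just one choice, so g = 9. Remove 9 from d, h, p.
d must be 5 (only option left). Eliminate 5 elsewhere: p.
p must be 11 (only option left). So e can't be 11.
So 6 goes to e.

e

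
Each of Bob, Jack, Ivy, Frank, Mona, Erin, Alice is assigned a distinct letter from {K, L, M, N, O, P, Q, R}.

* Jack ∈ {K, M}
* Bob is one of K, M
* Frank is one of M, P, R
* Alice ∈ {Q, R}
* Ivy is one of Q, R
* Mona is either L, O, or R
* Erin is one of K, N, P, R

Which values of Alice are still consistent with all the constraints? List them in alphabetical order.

Q, R

The 2 variables Bob and Jack are confined to {K, M}, which locks those values in; drop them from Frank, Erin.
Ivy and Alice between them cover only {Q, R} — a naked pair. Remove those values from Frank, Mona, Erin.
Frank must be P (only option left). Eliminate P elsewhere: Erin.
Erin has just one choice, so Erin = N.
No further eliminations apply; Alice can still be any of Q, R.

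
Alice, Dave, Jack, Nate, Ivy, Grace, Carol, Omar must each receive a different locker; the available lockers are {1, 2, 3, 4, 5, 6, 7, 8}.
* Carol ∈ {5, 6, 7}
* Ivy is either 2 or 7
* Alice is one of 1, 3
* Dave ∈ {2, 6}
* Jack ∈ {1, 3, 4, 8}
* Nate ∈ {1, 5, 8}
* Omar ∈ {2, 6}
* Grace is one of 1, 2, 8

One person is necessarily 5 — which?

Carol

The 8 variables draw from only 8 values {1, 2, 3, 4, 5, 6, 7, 8}, so each is used; only Jack can be 4, hence Jack = 4.
Among the 7 still-open variables, 3 fits only Alice (and all 7 values in {1, 2, 3, 5, 6, 7, 8} must be used), so Alice = 3.
Dave and Omar share exactly the 2 values {2, 6}; by pigeonhole those values go to them, so strike 2, 6 from Ivy, Grace, Carol.
Ivy has just one choice, so Ivy = 7. Remove 7 from Carol.
So 5 goes to Carol.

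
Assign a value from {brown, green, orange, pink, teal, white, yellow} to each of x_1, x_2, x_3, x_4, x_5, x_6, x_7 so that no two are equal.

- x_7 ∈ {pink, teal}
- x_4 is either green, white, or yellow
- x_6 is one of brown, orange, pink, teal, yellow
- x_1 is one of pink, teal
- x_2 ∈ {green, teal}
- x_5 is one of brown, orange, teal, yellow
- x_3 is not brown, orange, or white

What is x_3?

yellow

The 7 variables draw from only 7 values {brown, green, orange, pink, teal, white, yellow}, so each is used; only x_4 can be white, hence x_4 = white.
The 2 variables x_1 and x_7 are confined to {pink, teal}, which locks those values in; drop them from x_2, x_3, x_5, x_6.
x_2 must be green (only option left). Eliminate green elsewhere: x_3.
So x_3 = yellow.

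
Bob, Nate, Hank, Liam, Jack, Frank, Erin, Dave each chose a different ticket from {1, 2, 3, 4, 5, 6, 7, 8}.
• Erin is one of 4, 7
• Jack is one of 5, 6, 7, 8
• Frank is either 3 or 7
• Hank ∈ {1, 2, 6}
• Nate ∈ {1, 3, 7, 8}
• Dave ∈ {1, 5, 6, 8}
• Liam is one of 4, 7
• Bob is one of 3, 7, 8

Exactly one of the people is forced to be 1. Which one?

The 8 variables draw from only 8 values {1, 2, 3, 4, 5, 6, 7, 8}, so each is used; only Hank can be 2, hence Hank = 2.
Liam and Erin between them cover only {4, 7} — a naked pair. Remove those values from Bob, Nate, Jack, Frank.
Frank has just one choice, so Frank = 3. Remove 3 from Bob, Nate.
Bob's domain is down to {8}, so Bob = 8. Strike 8 from Nate, Jack, Dave.
So 1 goes to Nate.

Nate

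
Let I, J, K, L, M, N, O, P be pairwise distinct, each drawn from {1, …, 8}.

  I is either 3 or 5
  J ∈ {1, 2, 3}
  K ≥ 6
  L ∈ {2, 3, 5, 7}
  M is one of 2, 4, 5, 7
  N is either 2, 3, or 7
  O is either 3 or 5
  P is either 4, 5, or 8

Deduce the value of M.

4

The 8 variables draw from only 8 values {1, 2, 3, 4, 5, 6, 7, 8}, so each is used; only J can be 1, hence J = 1.
Among the 7 still-open variables, 6 fits only K (and all 7 values in {2, 3, 4, 5, 6, 7, 8} must be used), so K = 6.
Among the 6 still-open variables, 8 fits only P (and all 6 values in {2, 3, 4, 5, 7, 8} must be used), so P = 8.
Among the 5 still-open variables, 4 fits only M (and all 5 values in {2, 3, 4, 5, 7} must be used), so M = 4.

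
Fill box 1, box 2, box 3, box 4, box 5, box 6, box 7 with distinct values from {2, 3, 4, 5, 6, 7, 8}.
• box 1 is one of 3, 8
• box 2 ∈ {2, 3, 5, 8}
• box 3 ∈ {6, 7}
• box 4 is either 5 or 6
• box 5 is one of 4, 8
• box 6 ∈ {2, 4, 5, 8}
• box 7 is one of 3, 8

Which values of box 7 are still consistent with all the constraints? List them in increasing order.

The 7 variables together cover exactly {2, 3, 4, 5, 6, 7, 8} — 7 values for 7 variables — and 7 appears only in box 3's list, so box 3 = 7.
The 6 still-open variables draw from only 6 values {2, 3, 4, 5, 6, 8}, so each is used; only box 4 can be 6, hence box 4 = 6.
The 2 variables box 1 and box 7 are confined to {3, 8}, which locks those values in; drop them from box 2, box 5, box 6.
box 5 has just one choice, so box 5 = 4. Eliminate 4 elsewhere: box 6.
No further eliminations apply; box 7 can still be any of 3, 8.

3, 8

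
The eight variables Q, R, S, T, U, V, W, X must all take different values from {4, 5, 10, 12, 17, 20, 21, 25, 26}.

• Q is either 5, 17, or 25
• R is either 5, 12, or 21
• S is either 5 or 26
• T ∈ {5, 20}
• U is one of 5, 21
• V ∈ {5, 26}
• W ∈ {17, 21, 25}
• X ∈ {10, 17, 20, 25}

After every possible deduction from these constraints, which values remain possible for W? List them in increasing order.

17, 25

The 8 variables together cover exactly {5, 10, 12, 17, 20, 21, 25, 26} — 8 values for 8 variables — and 10 appears only in X's list, so X = 10.
The 7 still-open variables draw from only 7 values {5, 12, 17, 20, 21, 25, 26}, so each is used; only R can be 12, hence R = 12.
Among the 6 still-open variables, 20 fits only T (and all 6 values in {5, 17, 20, 21, 25, 26} must be used), so T = 20.
S and V between them cover only {5, 26} — a naked pair. Remove those values from Q, U.
That leaves U = 21. So W can't be 21.
No further eliminations apply; W can still be any of 17, 25.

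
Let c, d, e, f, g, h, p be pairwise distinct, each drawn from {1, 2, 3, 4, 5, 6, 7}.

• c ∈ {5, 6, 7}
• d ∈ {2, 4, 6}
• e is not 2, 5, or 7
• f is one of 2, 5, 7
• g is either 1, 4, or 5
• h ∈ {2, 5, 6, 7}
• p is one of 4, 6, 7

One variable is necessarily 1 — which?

The 7 variables draw from only 7 values {1, 2, 3, 4, 5, 6, 7}, so each is used; only e can be 3, hence e = 3.
The 6 still-open variables draw from only 6 values {1, 2, 4, 5, 6, 7}, so each is used; only g can be 1, hence g = 1.

g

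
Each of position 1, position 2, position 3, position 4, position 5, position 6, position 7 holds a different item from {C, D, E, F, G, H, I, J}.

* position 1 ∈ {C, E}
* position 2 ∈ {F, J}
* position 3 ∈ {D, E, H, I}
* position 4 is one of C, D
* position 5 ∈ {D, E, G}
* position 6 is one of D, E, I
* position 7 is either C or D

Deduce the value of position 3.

position 4 and position 7 between them cover only {C, D} — a naked pair. Remove those values from position 1, position 3, position 5, position 6.
position 1 has just one choice, so position 1 = E. Remove E from position 3, position 5, position 6.
position 5 has just one choice, so position 5 = G.
position 6's domain is down to {I}, so position 6 = I. Remove I from position 3.
So position 3 = H.

H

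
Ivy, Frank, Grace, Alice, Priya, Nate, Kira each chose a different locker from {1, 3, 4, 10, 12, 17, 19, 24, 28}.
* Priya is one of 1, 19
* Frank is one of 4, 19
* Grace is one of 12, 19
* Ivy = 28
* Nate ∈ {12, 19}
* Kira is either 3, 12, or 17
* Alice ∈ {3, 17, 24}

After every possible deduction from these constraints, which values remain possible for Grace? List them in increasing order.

12, 19

Ivy's domain is down to {28}, so Ivy = 28.
Grace and Nate between them cover only {12, 19} — a naked pair. Remove those values from Frank, Priya, Kira.
Frank must be 4 (only option left).
Priya has just one choice, so Priya = 1.
No further eliminations apply; Grace can still be any of 12, 19.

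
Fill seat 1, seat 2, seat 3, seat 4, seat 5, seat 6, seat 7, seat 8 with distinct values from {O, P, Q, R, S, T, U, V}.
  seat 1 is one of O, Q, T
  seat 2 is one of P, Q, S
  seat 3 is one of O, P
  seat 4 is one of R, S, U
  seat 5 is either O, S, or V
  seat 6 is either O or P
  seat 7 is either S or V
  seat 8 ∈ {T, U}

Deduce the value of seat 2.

Q

The 8 variables draw from only 8 values {O, P, Q, R, S, T, U, V}, so each is used; only seat 4 can be R, hence seat 4 = R.
Among the 7 still-open variables, U fits only seat 8 (and all 7 values in {O, P, Q, S, T, U, V} must be used), so seat 8 = U.
Among the 6 still-open variables, T fits only seat 1 (and all 6 values in {O, P, Q, S, T, V} must be used), so seat 1 = T.
The 5 still-open variables draw from only 5 values {O, P, Q, S, V}, so each is used; only seat 2 can be Q, hence seat 2 = Q.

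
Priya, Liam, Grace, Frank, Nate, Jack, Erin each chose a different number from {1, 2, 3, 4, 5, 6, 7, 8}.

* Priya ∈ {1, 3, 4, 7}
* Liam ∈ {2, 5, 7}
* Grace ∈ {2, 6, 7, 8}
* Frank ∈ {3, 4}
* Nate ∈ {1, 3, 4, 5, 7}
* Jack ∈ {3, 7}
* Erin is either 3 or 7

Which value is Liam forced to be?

Jack and Erin share exactly the 2 values {3, 7}; by pigeonhole those values go to them, so strike 3, 7 from Priya, Liam, Grace, Frank, Nate.
Frank must be 4 (only option left). Remove 4 from Priya, Nate.
Priya's domain is down to {1}, so Priya = 1. So Nate can't be 1.
Nate's domain is down to {5}, so Nate = 5. Strike 5 from Liam.
So Liam = 2.

2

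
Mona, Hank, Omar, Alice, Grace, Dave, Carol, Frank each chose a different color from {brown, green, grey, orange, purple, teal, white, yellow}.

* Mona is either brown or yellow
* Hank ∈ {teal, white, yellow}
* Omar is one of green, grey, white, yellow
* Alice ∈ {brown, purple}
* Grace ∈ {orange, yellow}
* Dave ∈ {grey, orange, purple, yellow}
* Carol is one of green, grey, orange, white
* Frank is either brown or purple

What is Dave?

Among the 8 variables, teal fits only Hank (and all 8 values in {brown, green, grey, orange, purple, teal, white, yellow} must be used), so Hank = teal.
The 2 variables Alice and Frank are confined to {brown, purple}, which locks those values in; drop them from Mona, Dave.
Mona must be yellow (only option left). So Omar, Grace, Dave can't be yellow.
Grace's domain is down to {orange}, so Grace = orange. Remove orange from Dave, Carol.
So Dave = grey.

grey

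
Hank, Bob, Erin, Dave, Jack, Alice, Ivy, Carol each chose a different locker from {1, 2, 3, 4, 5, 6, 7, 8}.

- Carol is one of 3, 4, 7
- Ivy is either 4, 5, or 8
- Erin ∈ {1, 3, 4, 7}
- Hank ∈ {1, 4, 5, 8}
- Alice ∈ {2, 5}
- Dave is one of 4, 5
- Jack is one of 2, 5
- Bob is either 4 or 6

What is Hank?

The 8 variables together cover exactly {1, 2, 3, 4, 5, 6, 7, 8} — 8 values for 8 variables — and 6 appears only in Bob's list, so Bob = 6.
Jack and Alice share exactly the 2 values {2, 5}; by pigeonhole those values go to them, so strike 2, 5 from Hank, Dave, Ivy.
Dave's domain is down to {4}, so Dave = 4. So Hank, Erin, Ivy, Carol can't be 4.
Ivy must be 8 (only option left). Remove 8 from Hank.
So Hank = 1.

1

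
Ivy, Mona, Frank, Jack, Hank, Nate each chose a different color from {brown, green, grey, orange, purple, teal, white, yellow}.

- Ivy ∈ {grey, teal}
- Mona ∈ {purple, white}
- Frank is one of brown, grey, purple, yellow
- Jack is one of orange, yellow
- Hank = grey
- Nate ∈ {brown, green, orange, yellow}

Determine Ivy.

teal

Hank must be grey (only option left). Eliminate grey elsewhere: Ivy, Frank.
So Ivy = teal.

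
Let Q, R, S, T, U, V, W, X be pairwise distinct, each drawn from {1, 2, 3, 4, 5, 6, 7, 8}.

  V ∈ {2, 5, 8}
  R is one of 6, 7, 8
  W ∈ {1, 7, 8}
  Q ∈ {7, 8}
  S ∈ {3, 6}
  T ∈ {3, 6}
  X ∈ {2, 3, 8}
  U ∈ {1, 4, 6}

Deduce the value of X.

2

The 8 variables together cover exactly {1, 2, 3, 4, 5, 6, 7, 8} — 8 values for 8 variables — and 4 appears only in U's list, so U = 4.
The 7 still-open variables together cover exactly {1, 2, 3, 5, 6, 7, 8} — 7 values for 7 variables — and 1 appears only in W's list, so W = 1.
Among the 6 still-open variables, 5 fits only V (and all 6 values in {2, 3, 5, 6, 7, 8} must be used), so V = 5.
The 5 still-open variables together cover exactly {2, 3, 6, 7, 8} — 5 values for 5 variables — and 2 appears only in X's list, so X = 2.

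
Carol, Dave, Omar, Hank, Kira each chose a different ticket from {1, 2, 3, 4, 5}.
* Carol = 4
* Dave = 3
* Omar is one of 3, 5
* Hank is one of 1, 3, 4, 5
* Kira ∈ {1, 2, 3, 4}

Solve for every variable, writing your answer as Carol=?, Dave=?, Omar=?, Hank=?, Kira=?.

Carol=4, Dave=3, Omar=5, Hank=1, Kira=2

Carol has just one choice, so Carol = 4. Strike 4 from Hank, Kira.
Dave has just one choice, so Dave = 3. Eliminate 3 elsewhere: Omar, Hank, Kira.
Omar must be 5 (only option left). Eliminate 5 elsewhere: Hank.
That leaves Hank = 1. Remove 1 from Kira.
Kira has just one choice, so Kira = 2.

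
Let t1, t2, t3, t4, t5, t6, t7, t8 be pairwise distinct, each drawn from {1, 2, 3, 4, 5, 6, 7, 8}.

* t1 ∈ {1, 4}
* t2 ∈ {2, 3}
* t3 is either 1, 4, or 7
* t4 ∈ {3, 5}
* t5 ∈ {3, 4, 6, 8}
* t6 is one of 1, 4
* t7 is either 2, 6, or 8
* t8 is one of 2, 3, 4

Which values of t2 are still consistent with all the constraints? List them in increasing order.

2, 3

Among the 8 variables, 5 fits only t4 (and all 8 values in {1, 2, 3, 4, 5, 6, 7, 8} must be used), so t4 = 5.
Among the 7 still-open variables, 7 fits only t3 (and all 7 values in {1, 2, 3, 4, 6, 7, 8} must be used), so t3 = 7.
The 2 variables t1 and t6 are confined to {1, 4}, which locks those values in; drop them from t5, t8.
t2 and t8 between them cover only {2, 3} — a naked pair. Remove those values from t5, t7.
No further eliminations apply; t2 can still be any of 2, 3.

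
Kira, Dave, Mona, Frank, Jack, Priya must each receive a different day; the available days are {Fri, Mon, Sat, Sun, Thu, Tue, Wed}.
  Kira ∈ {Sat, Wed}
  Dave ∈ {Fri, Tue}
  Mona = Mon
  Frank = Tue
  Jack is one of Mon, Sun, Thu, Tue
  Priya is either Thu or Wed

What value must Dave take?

Fri

Mona's domain is down to {Mon}, so Mona = Mon. Strike Mon from Jack.
Frank must be Tue (only option left). So Dave, Jack can't be Tue.
So Dave = Fri.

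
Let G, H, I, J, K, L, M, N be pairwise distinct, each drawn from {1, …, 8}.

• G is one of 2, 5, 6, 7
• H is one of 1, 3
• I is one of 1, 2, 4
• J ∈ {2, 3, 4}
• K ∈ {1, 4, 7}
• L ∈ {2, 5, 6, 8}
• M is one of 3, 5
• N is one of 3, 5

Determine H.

The 8 variables draw from only 8 values {1, 2, 3, 4, 5, 6, 7, 8}, so each is used; only L can be 8, hence L = 8.
The 7 still-open variables draw from only 7 values {1, 2, 3, 4, 5, 6, 7}, so each is used; only G can be 6, hence G = 6.
The 6 still-open variables draw from only 6 values {1, 2, 3, 4, 5, 7}, so each is used; only K can be 7, hence K = 7.
M and N between them cover only {3, 5} — a naked pair. Remove those values from H, J.
So H = 1.

1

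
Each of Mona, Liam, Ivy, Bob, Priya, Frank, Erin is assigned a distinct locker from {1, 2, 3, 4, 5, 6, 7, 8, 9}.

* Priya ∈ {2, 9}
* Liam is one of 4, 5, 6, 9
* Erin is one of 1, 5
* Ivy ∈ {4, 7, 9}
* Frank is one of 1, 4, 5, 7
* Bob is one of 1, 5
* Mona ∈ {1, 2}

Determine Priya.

9

The 7 variables together cover exactly {1, 2, 4, 5, 6, 7, 9} — 7 values for 7 variables — and 6 appears only in Liam's list, so Liam = 6.
The 2 variables Bob and Erin are confined to {1, 5}, which locks those values in; drop them from Mona, Frank.
Mona must be 2 (only option left). Eliminate 2 elsewhere: Priya.
So Priya = 9.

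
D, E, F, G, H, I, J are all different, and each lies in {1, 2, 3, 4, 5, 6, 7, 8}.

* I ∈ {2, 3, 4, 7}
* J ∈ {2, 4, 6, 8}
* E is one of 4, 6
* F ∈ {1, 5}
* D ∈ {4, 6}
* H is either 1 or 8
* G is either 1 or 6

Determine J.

2

D and E share exactly the 2 values {4, 6}; by pigeonhole those values go to them, so strike 4, 6 from G, I, J.
G's domain is down to {1}, so G = 1. Strike 1 from F, H.
H's domain is down to {8}, so H = 8. Eliminate 8 elsewhere: J.
So J = 2.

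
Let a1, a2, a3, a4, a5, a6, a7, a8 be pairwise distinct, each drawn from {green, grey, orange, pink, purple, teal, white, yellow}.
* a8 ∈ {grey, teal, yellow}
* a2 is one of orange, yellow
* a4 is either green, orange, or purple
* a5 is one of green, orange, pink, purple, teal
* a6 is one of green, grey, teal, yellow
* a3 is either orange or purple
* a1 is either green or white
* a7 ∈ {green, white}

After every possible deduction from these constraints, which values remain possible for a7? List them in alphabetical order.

The 8 variables together cover exactly {green, grey, orange, pink, purple, teal, white, yellow} — 8 values for 8 variables — and pink appears only in a5's list, so a5 = pink.
a1 and a7 share exactly the 2 values {green, white}; by pigeonhole those values go to them, so strike green, white from a4, a6.
The 2 variables a3 and a4 are confined to {orange, purple}, which locks those values in; drop them from a2.
That leaves a2 = yellow. Remove yellow from a6, a8.
No further eliminations apply; a7 can still be any of green, white.

green, white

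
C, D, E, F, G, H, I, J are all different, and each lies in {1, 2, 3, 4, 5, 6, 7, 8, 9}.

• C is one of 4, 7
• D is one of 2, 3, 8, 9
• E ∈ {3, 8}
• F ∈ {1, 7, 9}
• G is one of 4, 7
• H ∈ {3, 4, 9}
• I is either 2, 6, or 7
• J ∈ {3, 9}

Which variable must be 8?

E

The 8 variables together cover exactly {1, 2, 3, 4, 6, 7, 8, 9} — 8 values for 8 variables — and 1 appears only in F's list, so F = 1.
The 7 still-open variables draw from only 7 values {2, 3, 4, 6, 7, 8, 9}, so each is used; only I can be 6, hence I = 6.
Among the 6 still-open variables, 2 fits only D (and all 6 values in {2, 3, 4, 7, 8, 9} must be used), so D = 2.
The 5 still-open variables draw from only 5 values {3, 4, 7, 8, 9}, so each is used; only E can be 8, hence E = 8.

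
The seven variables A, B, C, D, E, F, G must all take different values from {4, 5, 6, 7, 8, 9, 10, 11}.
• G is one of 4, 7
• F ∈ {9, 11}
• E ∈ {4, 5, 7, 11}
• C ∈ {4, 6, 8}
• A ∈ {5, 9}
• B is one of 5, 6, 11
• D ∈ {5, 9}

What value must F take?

11

The 7 variables together cover exactly {4, 5, 6, 7, 8, 9, 11} — 7 values for 7 variables — and 8 appears only in C's list, so C = 8.
Among the 6 still-open variables, 6 fits only B (and all 6 values in {4, 5, 6, 7, 9, 11} must be used), so B = 6.
The 2 variables A and D are confined to {5, 9}, which locks those values in; drop them from E, F.
So F = 11.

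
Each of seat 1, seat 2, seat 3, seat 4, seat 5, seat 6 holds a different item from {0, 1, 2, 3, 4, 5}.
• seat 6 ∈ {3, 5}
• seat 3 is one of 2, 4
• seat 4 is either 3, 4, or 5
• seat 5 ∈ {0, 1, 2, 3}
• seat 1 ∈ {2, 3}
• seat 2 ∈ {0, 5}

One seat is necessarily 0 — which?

The 6 variables draw from only 6 values {0, 1, 2, 3, 4, 5}, so each is used; only seat 5 can be 1, hence seat 5 = 1.
The 5 still-open variables draw from only 5 values {0, 2, 3, 4, 5}, so each is used; only seat 2 can be 0, hence seat 2 = 0.

seat 2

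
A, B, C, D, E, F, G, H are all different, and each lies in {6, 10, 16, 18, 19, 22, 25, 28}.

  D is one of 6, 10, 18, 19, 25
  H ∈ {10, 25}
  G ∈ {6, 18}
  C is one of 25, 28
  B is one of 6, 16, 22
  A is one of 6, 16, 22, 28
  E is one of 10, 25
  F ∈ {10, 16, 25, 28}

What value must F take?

16

Among the 8 variables, 19 fits only D (and all 8 values in {6, 10, 16, 18, 19, 22, 25, 28} must be used), so D = 19.
The 7 still-open variables together cover exactly {6, 10, 16, 18, 22, 25, 28} — 7 values for 7 variables — and 18 appears only in G's list, so G = 18.
The 2 variables E and H are confined to {10, 25}, which locks those values in; drop them from C, F.
C must be 28 (only option left). Eliminate 28 elsewhere: A, F.
So F = 16.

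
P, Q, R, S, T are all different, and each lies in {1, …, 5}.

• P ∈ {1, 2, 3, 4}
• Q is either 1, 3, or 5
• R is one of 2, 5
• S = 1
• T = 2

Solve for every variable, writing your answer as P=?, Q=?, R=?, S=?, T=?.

P=4, Q=3, R=5, S=1, T=2

S's domain is down to {1}, so S = 1. So P, Q can't be 1.
T's domain is down to {2}, so T = 2. Strike 2 from P, R.
R must be 5 (only option left). Remove 5 from Q.
Q's domain is down to {3}, so Q = 3. Remove 3 from P.
P has just one choice, so P = 4.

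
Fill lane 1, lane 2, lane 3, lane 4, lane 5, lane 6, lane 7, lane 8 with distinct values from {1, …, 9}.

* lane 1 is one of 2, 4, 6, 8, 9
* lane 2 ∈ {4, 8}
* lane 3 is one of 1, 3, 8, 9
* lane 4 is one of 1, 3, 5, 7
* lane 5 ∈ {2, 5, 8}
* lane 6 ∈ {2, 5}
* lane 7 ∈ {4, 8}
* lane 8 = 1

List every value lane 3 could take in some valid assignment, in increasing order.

3, 9

lane 8 must be 1 (only option left). Strike 1 from lane 3, lane 4.
lane 2 and lane 7 share exactly the 2 values {4, 8}; by pigeonhole those values go to them, so strike 4, 8 from lane 1, lane 3, lane 5.
lane 5 and lane 6 share exactly the 2 values {2, 5}; by pigeonhole those values go to them, so strike 2, 5 from lane 1, lane 4.
No further eliminations apply; lane 3 can still be any of 3, 9.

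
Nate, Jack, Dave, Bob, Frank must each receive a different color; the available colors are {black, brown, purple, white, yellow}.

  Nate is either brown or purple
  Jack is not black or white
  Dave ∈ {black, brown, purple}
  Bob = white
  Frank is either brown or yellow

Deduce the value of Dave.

Bob has just one choice, so Bob = white.
The 4 still-open variables together cover exactly {black, brown, purple, yellow} — 4 values for 4 variables — and black appears only in Dave's list, so Dave = black.

black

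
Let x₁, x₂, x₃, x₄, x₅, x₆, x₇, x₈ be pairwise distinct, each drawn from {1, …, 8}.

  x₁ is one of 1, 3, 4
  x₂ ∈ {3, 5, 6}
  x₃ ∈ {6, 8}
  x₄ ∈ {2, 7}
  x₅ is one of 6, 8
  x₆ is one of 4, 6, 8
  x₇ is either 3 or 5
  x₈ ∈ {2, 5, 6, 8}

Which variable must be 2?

x₈

Among the 8 variables, 1 fits only x₁ (and all 8 values in {1, 2, 3, 4, 5, 6, 7, 8} must be used), so x₁ = 1.
The 7 still-open variables draw from only 7 values {2, 3, 4, 5, 6, 7, 8}, so each is used; only x₆ can be 4, hence x₆ = 4.
The 6 still-open variables together cover exactly {2, 3, 5, 6, 7, 8} — 6 values for 6 variables — and 7 appears only in x₄'s list, so x₄ = 7.
Among the 5 still-open variables, 2 fits only x₈ (and all 5 values in {2, 3, 5, 6, 8} must be used), so x₈ = 2.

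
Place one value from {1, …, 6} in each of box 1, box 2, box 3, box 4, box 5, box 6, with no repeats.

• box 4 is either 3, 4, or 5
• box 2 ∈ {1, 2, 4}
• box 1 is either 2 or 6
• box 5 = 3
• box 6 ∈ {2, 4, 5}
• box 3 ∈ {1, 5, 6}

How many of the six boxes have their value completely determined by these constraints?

1

box 5's domain is down to {3}, so box 5 = 3. So box 4 can't be 3.
Determined: box 5=3. The other boxes each still have more than one consistent value. That makes 1.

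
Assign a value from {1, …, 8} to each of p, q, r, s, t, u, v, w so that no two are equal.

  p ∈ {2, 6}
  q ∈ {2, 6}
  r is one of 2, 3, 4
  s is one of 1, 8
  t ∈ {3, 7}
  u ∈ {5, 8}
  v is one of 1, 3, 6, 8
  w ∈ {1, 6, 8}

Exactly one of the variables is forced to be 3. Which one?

v

The 8 variables draw from only 8 values {1, 2, 3, 4, 5, 6, 7, 8}, so each is used; only r can be 4, hence r = 4.
The 7 still-open variables draw from only 7 values {1, 2, 3, 5, 6, 7, 8}, so each is used; only u can be 5, hence u = 5.
Among the 6 still-open variables, 7 fits only t (and all 6 values in {1, 2, 3, 6, 7, 8} must be used), so t = 7.
Among the 5 still-open variables, 3 fits only v (and all 5 values in {1, 2, 3, 6, 8} must be used), so v = 3.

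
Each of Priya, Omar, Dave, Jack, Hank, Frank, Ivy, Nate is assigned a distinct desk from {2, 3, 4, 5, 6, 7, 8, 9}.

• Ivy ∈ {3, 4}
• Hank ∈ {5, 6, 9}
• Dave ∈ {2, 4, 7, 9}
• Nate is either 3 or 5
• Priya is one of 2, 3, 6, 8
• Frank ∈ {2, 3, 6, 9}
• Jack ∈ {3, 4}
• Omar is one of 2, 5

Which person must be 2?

The 8 variables draw from only 8 values {2, 3, 4, 5, 6, 7, 8, 9}, so each is used; only Dave can be 7, hence Dave = 7.
The 7 still-open variables draw from only 7 values {2, 3, 4, 5, 6, 8, 9}, so each is used; only Priya can be 8, hence Priya = 8.
The 2 variables Jack and Ivy are confined to {3, 4}, which locks those values in; drop them from Frank, Nate.
Nate must be 5 (only option left). Eliminate 5 elsewhere: Omar, Hank.
So 2 goes to Omar.

Omar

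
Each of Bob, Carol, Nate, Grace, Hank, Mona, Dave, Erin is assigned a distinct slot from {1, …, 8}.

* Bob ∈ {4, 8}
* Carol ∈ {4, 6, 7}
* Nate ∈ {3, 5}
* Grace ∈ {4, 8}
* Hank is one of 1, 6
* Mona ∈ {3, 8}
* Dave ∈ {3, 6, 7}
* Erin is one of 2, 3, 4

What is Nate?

5

The 8 variables draw from only 8 values {1, 2, 3, 4, 5, 6, 7, 8}, so each is used; only Hank can be 1, hence Hank = 1.
The 7 still-open variables draw from only 7 values {2, 3, 4, 5, 6, 7, 8}, so each is used; only Erin can be 2, hence Erin = 2.
Among the 6 still-open variables, 5 fits only Nate (and all 6 values in {3, 4, 5, 6, 7, 8} must be used), so Nate = 5.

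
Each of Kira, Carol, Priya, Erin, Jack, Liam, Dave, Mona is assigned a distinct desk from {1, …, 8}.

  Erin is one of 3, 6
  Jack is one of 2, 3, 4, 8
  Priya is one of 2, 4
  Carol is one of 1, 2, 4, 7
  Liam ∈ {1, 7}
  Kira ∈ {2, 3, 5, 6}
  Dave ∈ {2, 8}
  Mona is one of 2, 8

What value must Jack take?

3

The 8 variables together cover exactly {1, 2, 3, 4, 5, 6, 7, 8} — 8 values for 8 variables — and 5 appears only in Kira's list, so Kira = 5.
The 7 still-open variables draw from only 7 values {1, 2, 3, 4, 6, 7, 8}, so each is used; only Erin can be 6, hence Erin = 6.
The 6 still-open variables draw from only 6 values {1, 2, 3, 4, 7, 8}, so each is used; only Jack can be 3, hence Jack = 3.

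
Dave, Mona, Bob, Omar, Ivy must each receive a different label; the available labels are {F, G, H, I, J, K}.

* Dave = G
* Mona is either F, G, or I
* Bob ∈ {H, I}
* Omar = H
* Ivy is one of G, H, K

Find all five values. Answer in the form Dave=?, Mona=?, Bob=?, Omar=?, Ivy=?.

Dave has just one choice, so Dave = G. So Mona, Ivy can't be G.
Omar's domain is down to {H}, so Omar = H. Eliminate H elsewhere: Bob, Ivy.
Ivy's domain is down to {K}, so Ivy = K.
Bob must be I (only option left). So Mona can't be I.
Mona has just one choice, so Mona = F.

Dave=G, Mona=F, Bob=I, Omar=H, Ivy=K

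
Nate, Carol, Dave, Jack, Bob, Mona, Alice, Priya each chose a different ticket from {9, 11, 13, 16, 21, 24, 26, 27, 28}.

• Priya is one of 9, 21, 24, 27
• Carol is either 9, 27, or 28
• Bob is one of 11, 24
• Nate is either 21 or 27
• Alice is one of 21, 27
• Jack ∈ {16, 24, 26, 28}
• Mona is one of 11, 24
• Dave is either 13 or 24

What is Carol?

The 2 variables Nate and Alice are confined to {21, 27}, which locks those values in; drop them from Carol, Priya.
Bob and Mona share exactly the 2 values {11, 24}; by pigeonhole those values go to them, so strike 11, 24 from Dave, Jack, Priya.
That leaves Dave = 13.
Priya has just one choice, so Priya = 9. Strike 9 from Carol.
So Carol = 28.

28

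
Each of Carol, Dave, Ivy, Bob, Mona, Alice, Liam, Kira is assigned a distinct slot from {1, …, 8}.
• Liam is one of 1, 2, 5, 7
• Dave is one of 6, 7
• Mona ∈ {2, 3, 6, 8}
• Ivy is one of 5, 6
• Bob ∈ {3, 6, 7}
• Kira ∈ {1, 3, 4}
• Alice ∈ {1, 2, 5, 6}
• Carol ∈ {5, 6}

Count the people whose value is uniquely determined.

4

The 8 variables draw from only 8 values {1, 2, 3, 4, 5, 6, 7, 8}, so each is used; only Kira can be 4, hence Kira = 4.
Among the 7 still-open variables, 8 fits only Mona (and all 7 values in {1, 2, 3, 5, 6, 7, 8} must be used), so Mona = 8.
The 6 still-open variables draw from only 6 values {1, 2, 3, 5, 6, 7}, so each is used; only Bob can be 3, hence Bob = 3.
The 2 variables Carol and Ivy are confined to {5, 6}, which locks those values in; drop them from Dave, Alice, Liam.
Dave's domain is down to {7}, so Dave = 7. So Liam can't be 7.
Determined: Dave=7, Bob=3, Mona=8, Kira=4. The other people each still have more than one consistent value. That makes 4.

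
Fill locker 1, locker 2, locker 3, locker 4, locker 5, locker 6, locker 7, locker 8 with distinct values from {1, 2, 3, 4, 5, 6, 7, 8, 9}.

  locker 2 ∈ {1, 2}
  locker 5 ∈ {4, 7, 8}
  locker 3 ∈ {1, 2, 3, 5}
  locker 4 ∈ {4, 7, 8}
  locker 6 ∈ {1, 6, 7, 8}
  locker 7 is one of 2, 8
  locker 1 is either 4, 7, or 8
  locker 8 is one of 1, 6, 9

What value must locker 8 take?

locker 1, locker 4, locker 5 between them cover only {4, 7, 8} — a naked triple. Remove those values from locker 6, locker 7.
locker 7's domain is down to {2}, so locker 7 = 2. Eliminate 2 elsewhere: locker 2, locker 3.
locker 2 has just one choice, so locker 2 = 1. Remove 1 from locker 3, locker 6, locker 8.
locker 6 has just one choice, so locker 6 = 6. Eliminate 6 elsewhere: locker 8.
So locker 8 = 9.

9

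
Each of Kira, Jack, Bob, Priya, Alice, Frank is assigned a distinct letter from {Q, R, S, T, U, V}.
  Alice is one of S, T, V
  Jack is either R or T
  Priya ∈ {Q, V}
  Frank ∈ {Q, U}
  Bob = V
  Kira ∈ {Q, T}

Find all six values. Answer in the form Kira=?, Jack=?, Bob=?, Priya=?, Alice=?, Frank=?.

Bob's domain is down to {V}, so Bob = V. So Priya, Alice can't be V.
Priya's domain is down to {Q}, so Priya = Q. Remove Q from Kira, Frank.
Frank must be U (only option left).
Kira has just one choice, so Kira = T. Strike T from Jack, Alice.
Jack's domain is down to {R}, so Jack = R.
Alice must be S (only option left).

Kira=T, Jack=R, Bob=V, Priya=Q, Alice=S, Frank=U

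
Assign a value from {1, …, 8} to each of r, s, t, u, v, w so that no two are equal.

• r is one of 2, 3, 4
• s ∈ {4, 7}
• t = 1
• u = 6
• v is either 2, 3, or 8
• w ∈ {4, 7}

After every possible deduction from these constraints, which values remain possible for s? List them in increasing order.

4, 7

t must be 1 (only option left).
u's domain is down to {6}, so u = 6.
The 2 variables s and w are confined to {4, 7}, which locks those values in; drop them from r.
No further eliminations apply; s can still be any of 4, 7.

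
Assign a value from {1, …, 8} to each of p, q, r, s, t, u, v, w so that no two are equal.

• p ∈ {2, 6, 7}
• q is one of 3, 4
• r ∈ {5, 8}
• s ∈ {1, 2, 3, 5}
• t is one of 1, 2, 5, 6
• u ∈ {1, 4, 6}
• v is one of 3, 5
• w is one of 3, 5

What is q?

4

Among the 8 variables, 7 fits only p (and all 8 values in {1, 2, 3, 4, 5, 6, 7, 8} must be used), so p = 7.
Among the 7 still-open variables, 8 fits only r (and all 7 values in {1, 2, 3, 4, 5, 6, 8} must be used), so r = 8.
v and w share exactly the 2 values {3, 5}; by pigeonhole those values go to them, so strike 3, 5 from q, s, t.
So q = 4.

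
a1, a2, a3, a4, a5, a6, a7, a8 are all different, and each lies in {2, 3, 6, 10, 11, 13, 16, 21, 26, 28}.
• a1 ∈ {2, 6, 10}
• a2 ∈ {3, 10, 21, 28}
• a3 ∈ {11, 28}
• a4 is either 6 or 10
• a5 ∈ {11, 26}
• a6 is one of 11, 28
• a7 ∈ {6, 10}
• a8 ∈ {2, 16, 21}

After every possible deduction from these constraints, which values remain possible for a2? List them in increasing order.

3, 21

a3 and a6 between them cover only {11, 28} — a naked pair. Remove those values from a2, a5.
a5's domain is down to {26}, so a5 = 26.
a4 and a7 share exactly the 2 values {6, 10}; by pigeonhole those values go to them, so strike 6, 10 from a1, a2.
a1 must be 2 (only option left). Strike 2 from a8.
No further eliminations apply; a2 can still be any of 3, 21.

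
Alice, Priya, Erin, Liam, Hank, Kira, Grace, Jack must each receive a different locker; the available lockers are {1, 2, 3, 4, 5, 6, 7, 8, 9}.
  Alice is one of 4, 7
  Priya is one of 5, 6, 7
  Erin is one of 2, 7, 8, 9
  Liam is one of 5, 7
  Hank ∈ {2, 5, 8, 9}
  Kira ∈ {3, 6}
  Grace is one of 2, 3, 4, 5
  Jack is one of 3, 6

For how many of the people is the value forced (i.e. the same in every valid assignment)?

2

Kira and Jack between them cover only {3, 6} — a naked pair. Remove those values from Priya, Grace.
Priya and Liam between them cover only {5, 7} — a naked pair. Remove those values from Alice, Erin, Hank, Grace.
Alice must be 4 (only option left). So Grace can't be 4.
Grace's domain is down to {2}, so Grace = 2. So Erin, Hank can't be 2.
Determined: Alice=4, Grace=2. The other people each still have more than one consistent value. That makes 2.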